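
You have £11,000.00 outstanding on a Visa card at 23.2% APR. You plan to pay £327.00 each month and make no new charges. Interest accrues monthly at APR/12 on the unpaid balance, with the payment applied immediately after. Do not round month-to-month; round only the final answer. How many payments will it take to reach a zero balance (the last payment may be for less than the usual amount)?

Monthly rate r = 23.2%/12 = 1.93333% = 0.0193333.
Recurrence: B ← B·(1+r) − £327.00.
Month 1: interest £212.67; balance after payment £10,885.67.
Month 2: interest £210.46; balance after payment £10,769.12.
Closed form: n = −ln(1 − rB₀/P)/ln(1+r) = −ln(0.34964)/ln(1.01933) ≈ 54.878, so the balance reaches zero during payment 55.

55 months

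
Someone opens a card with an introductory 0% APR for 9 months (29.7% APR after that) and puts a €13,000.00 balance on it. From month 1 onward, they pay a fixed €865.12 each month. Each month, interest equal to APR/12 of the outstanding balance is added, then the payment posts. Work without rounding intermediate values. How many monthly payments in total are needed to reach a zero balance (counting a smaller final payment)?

Promo months 1–9 at r₀ = 0%/12 = 0; months 10+ at r₁ = 29.7%/12 = 0.02475.
After month 9 (no interest yet): B = €13,000.00 − 9·€865.12 = €5,213.92.
Then at r₁ with €865.12/mo: n₂ = −ln(1 − r₁·B/P)/ln(1+r₁) ≈ 6.61 → 7 more payments.

16 payments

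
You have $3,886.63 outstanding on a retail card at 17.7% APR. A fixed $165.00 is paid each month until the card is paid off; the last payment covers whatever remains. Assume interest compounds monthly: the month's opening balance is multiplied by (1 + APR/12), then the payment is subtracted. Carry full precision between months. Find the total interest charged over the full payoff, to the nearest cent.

Monthly rate r = 17.7%/12 = 1.475% = 0.01475.
Payoff takes n = ⌈−ln(1 − rB₀/P)/ln(1+r)⌉ = ⌈29.152⌉ = 30 payments; the last is $25.26.
Total paid = 29·$165.00 + $25.26 = $4,810.26.
Total interest = total paid − principal = $4,810.26 − $3,886.63 = $923.63.

$923.63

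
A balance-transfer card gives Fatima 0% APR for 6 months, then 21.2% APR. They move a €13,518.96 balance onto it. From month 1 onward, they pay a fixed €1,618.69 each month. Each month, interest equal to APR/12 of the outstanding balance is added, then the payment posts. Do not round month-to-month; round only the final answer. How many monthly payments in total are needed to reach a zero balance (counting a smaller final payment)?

Promo months 1–6 at r₀ = 0%/12 = 0; months 7+ at r₁ = 21.2%/12 = 0.0176667.
After month 6 (no interest yet): B = €13,518.96 − 6·€1,618.69 = €3,806.82.
Then at r₁ with €1,618.69/mo: n₂ = −ln(1 − r₁·B/P)/ln(1+r₁) ≈ 2.42 → 3 more payments.

9 payments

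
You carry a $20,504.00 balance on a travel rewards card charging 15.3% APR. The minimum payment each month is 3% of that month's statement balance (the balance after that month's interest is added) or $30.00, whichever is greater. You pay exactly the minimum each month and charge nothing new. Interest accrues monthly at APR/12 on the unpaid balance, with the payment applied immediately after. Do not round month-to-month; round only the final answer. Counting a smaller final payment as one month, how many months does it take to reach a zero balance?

214 months

Monthly rate r = 15.3%/12 = 1.275% = 0.01275.
While 3% of the post-interest balance exceeds $30.00, each month B ← (B·(1+r))·(1 − 0.03), i.e. B shrinks by the factor (1+r)·0.97 = 0.98237.
This holds for months 1–171. Entering month 172 the balance is $978.79; 3% of the post-interest balance is now below $30.00, so the flat $30.00 minimum applies from here.
From month 172 a fixed $30.00 at rate r clears $978.79 in 43 more payments. Total: 171 + 43 = 214 months.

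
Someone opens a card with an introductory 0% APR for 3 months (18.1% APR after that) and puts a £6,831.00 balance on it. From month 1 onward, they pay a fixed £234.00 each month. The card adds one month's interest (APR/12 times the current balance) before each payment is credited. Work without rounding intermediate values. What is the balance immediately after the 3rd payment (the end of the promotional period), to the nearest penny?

£6,129.00

Promo months 1–3 at r₀ = 0%/12 = 0; months 4+ at r₁ = 18.1%/12 = 0.0150833.
After month 3 (no interest yet): B = £6,831.00 − 3·£234.00 = £6,129.00.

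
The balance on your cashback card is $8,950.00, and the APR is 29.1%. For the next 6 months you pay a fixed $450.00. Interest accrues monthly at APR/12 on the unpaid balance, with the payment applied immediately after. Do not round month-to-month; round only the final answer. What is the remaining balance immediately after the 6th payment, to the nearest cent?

Monthly rate r = 29.1%/12 = 2.425% = 0.02425.
Each month: B ← B·(1+r) − $450.00.
Month 1: interest $217.04; balance after payment $8,717.04.
Month 2: interest $211.39; balance after payment $8,478.43.
Month 3: interest $205.60; balance after payment $8,234.03.
Month 4: interest $199.68; balance after payment $7,983.70.
Month 5: interest $193.60; balance after payment $7,727.31.
Month 6: interest $187.39; balance after payment $7,464.69.

$7,464.69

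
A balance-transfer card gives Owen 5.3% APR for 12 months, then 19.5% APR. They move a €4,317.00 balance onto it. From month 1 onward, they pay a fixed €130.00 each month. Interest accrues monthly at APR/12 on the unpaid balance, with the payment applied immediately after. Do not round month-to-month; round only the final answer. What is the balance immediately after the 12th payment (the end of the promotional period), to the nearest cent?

Promo months 1–12 at r₀ = 5.3%/12 = 0.00441667; months 13+ at r₁ = 19.5%/12 = 0.01625.
After month 12: iterate B ← B·(1+r₀) − €130.00 for 12 months → €2,952.98.

€2,952.98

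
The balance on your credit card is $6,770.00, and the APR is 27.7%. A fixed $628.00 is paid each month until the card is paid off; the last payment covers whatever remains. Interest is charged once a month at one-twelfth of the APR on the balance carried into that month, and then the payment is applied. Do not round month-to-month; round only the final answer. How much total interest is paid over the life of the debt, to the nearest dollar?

$1,106

Monthly rate r = 27.7%/12 = 2.30833% = 0.0230833.
Payoff takes n = ⌈−ln(1 − rB₀/P)/ln(1+r)⌉ = ⌈12.539⌉ = 13 payments; the last is $340.01.
Total paid = 12·$628.00 + $340.01 = $7,876.01.
Total interest = total paid − principal = $7,876.01 − $6,770.00 = $1,106.01.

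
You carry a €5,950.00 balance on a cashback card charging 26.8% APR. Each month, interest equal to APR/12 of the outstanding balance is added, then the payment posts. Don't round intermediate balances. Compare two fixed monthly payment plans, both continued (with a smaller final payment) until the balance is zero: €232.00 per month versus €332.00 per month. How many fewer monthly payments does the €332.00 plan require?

Monthly rate r = 26.8%/12 = 2.23333% = 0.0223333.
At €232.00/mo: n = ⌈−ln(1 − rB₀/P)/ln(1+r)⌉ = 39 payments (last €117.35); total interest = total paid − €5,950.00 = €2,983.35.
At €332.00/mo: 24 payments (last €49.00); total interest €1,735.00.
Payments saved = 39 − 24 = 15.

15 fewer payments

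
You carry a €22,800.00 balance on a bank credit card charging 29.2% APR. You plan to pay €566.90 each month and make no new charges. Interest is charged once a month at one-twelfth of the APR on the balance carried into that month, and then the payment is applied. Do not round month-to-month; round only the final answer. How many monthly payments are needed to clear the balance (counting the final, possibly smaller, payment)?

Monthly rate r = 29.2%/12 = 2.43333% = 0.0243333.
Recurrence: B ← B·(1+r) − €566.90.
Month 1: interest €554.80; balance after payment €22,787.90.
Month 2: interest €554.51; balance after payment €22,775.51.
Closed form: n = −ln(1 − rB₀/P)/ln(1+r) = −ln(0.021344)/ln(1.02433) ≈ 160.011, so the balance reaches zero during payment 161.

161 payments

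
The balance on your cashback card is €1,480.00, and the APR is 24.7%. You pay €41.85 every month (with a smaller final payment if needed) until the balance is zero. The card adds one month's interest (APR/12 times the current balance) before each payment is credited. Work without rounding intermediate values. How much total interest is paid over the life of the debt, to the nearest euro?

€1,194

Monthly rate r = 24.7%/12 = 2.05833% = 0.0205833.
Payoff takes n = ⌈−ln(1 − rB₀/P)/ln(1+r)⌉ = ⌈63.887⌉ = 64 payments; the last is €37.15.
Total paid = 63·€41.85 + €37.15 = €2,673.70.
Total interest = total paid − principal = €2,673.70 − €1,480.00 = €1,193.70.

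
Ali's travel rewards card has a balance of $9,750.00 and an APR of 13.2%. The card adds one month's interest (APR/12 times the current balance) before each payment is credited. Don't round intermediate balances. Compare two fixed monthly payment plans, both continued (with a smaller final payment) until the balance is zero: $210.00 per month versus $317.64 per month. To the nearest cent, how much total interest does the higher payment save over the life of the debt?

Monthly rate r = 13.2%/12 = 1.1% = 0.011.
At $210.00/mo: n = ⌈−ln(1 − rB₀/P)/ln(1+r)⌉ = 66 payments (last $71.52); total interest = total paid − $9,750.00 = $3,971.52.
At $317.64/mo: 38 payments (last $208.80); total interest $2,211.48.
Interest saved = $3,971.52 − $2,211.48 = $1,760.04.

$1,760.04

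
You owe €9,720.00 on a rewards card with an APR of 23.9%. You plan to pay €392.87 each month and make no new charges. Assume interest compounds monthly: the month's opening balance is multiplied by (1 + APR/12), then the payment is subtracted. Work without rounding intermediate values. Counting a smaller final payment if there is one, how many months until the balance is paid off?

35 months

Monthly rate r = 23.9%/12 = 1.99167% = 0.0199167.
Recurrence: B ← B·(1+r) − €392.87.
Month 1: interest €193.59; balance after payment €9,520.72.
Month 2: interest €189.62; balance after payment €9,317.47.
Closed form: n = −ln(1 − rB₀/P)/ln(1+r) = −ln(0.50724)/ln(1.01992) ≈ 34.419, so the balance reaches zero during payment 35.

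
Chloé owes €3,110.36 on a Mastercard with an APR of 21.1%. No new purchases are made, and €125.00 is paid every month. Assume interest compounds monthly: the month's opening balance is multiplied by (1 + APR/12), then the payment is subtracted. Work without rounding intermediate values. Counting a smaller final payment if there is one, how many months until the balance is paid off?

Monthly rate r = 21.1%/12 = 1.75833% = 0.0175833.
Recurrence: B ← B·(1+r) − €125.00.
Month 1: interest €54.69; balance after payment €3,040.05.
Month 2: interest €53.45; balance after payment €2,968.50.
Closed form: n = −ln(1 − rB₀/P)/ln(1+r) = −ln(0.56248)/ln(1.01758) ≈ 33.011, so the balance reaches zero during payment 34.

34 payments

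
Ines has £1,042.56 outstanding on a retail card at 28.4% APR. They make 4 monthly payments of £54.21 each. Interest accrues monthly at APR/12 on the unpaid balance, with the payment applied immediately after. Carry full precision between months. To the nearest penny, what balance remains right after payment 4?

Monthly rate r = 28.4%/12 = 2.36667% = 0.0236667.
Each month: B ← B·(1+r) − £54.21.
Month 1: interest £24.67; balance after payment £1,013.02.
Month 2: interest £23.97; balance after payment £982.79.
Month 3: interest £23.26; balance after payment £951.84.
Month 4: interest £22.53; balance after payment £920.15.

£920.15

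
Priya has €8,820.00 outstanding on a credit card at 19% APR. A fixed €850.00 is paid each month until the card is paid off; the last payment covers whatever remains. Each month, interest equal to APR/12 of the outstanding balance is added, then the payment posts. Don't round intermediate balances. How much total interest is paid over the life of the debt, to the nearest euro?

Monthly rate r = 19%/12 = 1.58333% = 0.0158333.
Payoff takes n = ⌈−ln(1 − rB₀/P)/ln(1+r)⌉ = ⌈11.425⌉ = 12 payments; the last is €362.87.
Total paid = 11·€850.00 + €362.87 = €9,712.87.
Total interest = total paid − principal = €9,712.87 − €8,820.00 = €892.87.

€893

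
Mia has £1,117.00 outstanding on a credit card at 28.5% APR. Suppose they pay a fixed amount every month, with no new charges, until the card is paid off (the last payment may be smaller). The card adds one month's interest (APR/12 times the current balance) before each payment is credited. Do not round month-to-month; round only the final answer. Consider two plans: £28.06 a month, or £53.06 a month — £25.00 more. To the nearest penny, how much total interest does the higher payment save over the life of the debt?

£1,909.78

Monthly rate r = 28.5%/12 = 2.375% = 0.02375.
At £28.06/mo: n = ⌈−ln(1 − rB₀/P)/ln(1+r)⌉ = 124 payments (last £25.33); total interest = total paid − £1,117.00 = £2,359.71.
At £53.06/mo: 30 payments (last £28.19); total interest £449.93.
Interest saved = £2,359.71 − £449.93 = £1,909.78.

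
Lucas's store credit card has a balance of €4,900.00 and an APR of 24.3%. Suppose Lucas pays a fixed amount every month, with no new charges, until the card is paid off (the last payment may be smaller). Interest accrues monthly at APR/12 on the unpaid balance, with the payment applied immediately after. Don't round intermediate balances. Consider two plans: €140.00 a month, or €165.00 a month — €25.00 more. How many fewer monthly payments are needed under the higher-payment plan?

Monthly rate r = 24.3%/12 = 2.025% = 0.02025.
At €140.00/mo: n = ⌈−ln(1 − rB₀/P)/ln(1+r)⌉ = 62 payments (last €74.82); total interest = total paid − €4,900.00 = €3,714.82.
At €165.00/mo: 46 payments (last €144.70); total interest €2,669.70.
Payments saved = 62 − 46 = 16.

16 fewer payments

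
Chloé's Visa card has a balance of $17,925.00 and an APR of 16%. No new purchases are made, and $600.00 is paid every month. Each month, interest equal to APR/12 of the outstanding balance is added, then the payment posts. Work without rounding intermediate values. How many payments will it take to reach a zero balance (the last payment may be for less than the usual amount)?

39 payments

Monthly rate r = 16%/12 = 1.33333% = 0.0133333.
Recurrence: B ← B·(1+r) − $600.00.
Month 1: interest $239.00; balance after payment $17,564.00.
Month 2: interest $234.19; balance after payment $17,198.19.
Closed form: n = −ln(1 − rB₀/P)/ln(1+r) = −ln(0.60167)/ln(1.01333) ≈ 38.357, so the balance reaches zero during payment 39.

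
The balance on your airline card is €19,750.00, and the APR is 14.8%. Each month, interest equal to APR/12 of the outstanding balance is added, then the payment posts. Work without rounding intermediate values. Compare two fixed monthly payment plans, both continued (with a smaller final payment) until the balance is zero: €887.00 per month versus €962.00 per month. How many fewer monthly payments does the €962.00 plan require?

Monthly rate r = 14.8%/12 = 1.23333% = 0.0123333.
At €887.00/mo: n = ⌈−ln(1 − rB₀/P)/ln(1+r)⌉ = 27 payments (last €170.68); total interest = total paid − €19,750.00 = €3,482.68.
At €962.00/mo: 24 payments (last €788.27); total interest €3,164.27.
Payments saved = 27 − 24 = 3.

3 fewer payments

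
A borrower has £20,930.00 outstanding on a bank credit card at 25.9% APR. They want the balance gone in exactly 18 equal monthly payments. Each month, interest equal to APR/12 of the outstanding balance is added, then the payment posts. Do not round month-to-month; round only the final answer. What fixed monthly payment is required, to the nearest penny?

£1,415.58

Monthly rate r = 25.9%/12 = 2.15833% = 0.0215833.
Level-payment amortization: P = B₀·r / (1 − (1+r)^(−n)) = 20930.00·0.0215833 / (1 − 1.02158^(−18)).
Denominator 1 − (1+r)^(−18) = 0.319118369.
P = 451.739 / 0.319118369 ≈ 1415.58.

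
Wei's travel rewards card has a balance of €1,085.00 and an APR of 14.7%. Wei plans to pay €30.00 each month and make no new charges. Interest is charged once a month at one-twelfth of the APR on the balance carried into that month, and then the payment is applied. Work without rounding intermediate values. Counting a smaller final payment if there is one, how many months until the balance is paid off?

Monthly rate r = 14.7%/12 = 1.225% = 0.01225.
Recurrence: B ← B·(1+r) − €30.00.
Month 1: interest €13.29; balance after payment €1,068.29.
Month 2: interest €13.09; balance after payment €1,051.38.
Closed form: n = −ln(1 − rB₀/P)/ln(1+r) = −ln(0.55696)/ln(1.01225) ≈ 48.069, so the balance reaches zero during payment 49.

49 payments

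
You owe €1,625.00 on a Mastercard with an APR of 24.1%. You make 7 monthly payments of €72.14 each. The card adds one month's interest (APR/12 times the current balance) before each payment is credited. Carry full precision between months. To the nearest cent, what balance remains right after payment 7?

Monthly rate r = 24.1%/12 = 2.00833% = 0.0200833.
Each month: B ← B·(1+r) − €72.14.
Month 1: interest €32.64; balance after payment €1,585.50.
Month 2: interest €31.84; balance after payment €1,545.20.
Month 3: interest €31.03; balance after payment €1,504.09.
Month 4: interest €30.21; balance after payment €1,462.16.
Month 5: interest €29.36; balance after payment €1,419.38.
Month 6: interest €28.51; balance after payment €1,375.75.
Month 7: interest €27.63; balance after payment €1,331.24.

€1,331.24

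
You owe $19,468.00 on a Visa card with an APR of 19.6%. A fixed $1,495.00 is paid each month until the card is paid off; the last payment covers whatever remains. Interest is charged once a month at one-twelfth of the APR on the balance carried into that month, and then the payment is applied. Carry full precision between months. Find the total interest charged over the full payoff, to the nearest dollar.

Monthly rate r = 19.6%/12 = 1.63333% = 0.0163333.
Payoff takes n = ⌈−ln(1 − rB₀/P)/ln(1+r)⌉ = ⌈14.760⌉ = 15 payments; the last is $1,138.94.
Total paid = 14·$1,495.00 + $1,138.94 = $22,068.94.
Total interest = total paid − principal = $22,068.94 − $19,468.00 = $2,600.94.

$2,601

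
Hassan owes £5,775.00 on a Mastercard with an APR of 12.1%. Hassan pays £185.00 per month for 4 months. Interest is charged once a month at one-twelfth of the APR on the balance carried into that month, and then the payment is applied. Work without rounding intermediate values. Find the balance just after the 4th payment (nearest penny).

Monthly rate r = 12.1%/12 = 1.00833% = 0.0100833.
Each month: B ← B·(1+r) − £185.00.
Month 1: interest £58.23; balance after payment £5,648.23.
Month 2: interest £56.95; balance after payment £5,520.18.
Month 3: interest £55.66; balance after payment £5,390.85.
Month 4: interest £54.36; balance after payment £5,260.20.

£5,260.20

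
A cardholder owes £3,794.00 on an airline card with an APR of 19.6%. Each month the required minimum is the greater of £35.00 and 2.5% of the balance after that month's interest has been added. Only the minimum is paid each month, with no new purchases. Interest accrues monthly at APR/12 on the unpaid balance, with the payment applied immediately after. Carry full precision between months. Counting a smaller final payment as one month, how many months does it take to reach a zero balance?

175 months

Monthly rate r = 19.6%/12 = 1.63333% = 0.0163333.
While 2.5% of the post-interest balance exceeds £35.00, each month B ← (B·(1+r))·(1 − 0.025), i.e. B shrinks by the factor (1+r)·0.975 = 0.99092.
This holds for months 1–112. Entering month 113 the balance is £1,366.68; 2.5% of the post-interest balance is now below £35.00, so the flat £35.00 minimum applies from here.
From month 113 a fixed £35.00 at rate r clears £1,366.68 in 63 more payments. Total: 112 + 63 = 175 months.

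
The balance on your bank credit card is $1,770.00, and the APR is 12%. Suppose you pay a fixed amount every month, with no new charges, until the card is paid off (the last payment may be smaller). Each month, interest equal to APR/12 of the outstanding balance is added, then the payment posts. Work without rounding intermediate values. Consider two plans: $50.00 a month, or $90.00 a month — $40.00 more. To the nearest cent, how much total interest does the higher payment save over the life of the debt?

$214.99

Monthly rate r = 12%/12 = 1% = 0.01.
At $50.00/mo: n = ⌈−ln(1 − rB₀/P)/ln(1+r)⌉ = 44 payments (last $45.70); total interest = total paid − $1,770.00 = $425.70.
At $90.00/mo: 23 payments (last $0.71); total interest $210.71.
Interest saved = $425.70 − $210.71 = $214.99.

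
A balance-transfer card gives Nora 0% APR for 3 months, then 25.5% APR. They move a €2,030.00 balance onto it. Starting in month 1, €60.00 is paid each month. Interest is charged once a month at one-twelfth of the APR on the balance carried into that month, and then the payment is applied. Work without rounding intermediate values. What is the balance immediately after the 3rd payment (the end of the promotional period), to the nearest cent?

€1,850.00

Promo months 1–3 at r₀ = 0%/12 = 0; months 4+ at r₁ = 25.5%/12 = 0.02125.
After month 3 (no interest yet): B = €2,030.00 − 3·€60.00 = €1,850.00.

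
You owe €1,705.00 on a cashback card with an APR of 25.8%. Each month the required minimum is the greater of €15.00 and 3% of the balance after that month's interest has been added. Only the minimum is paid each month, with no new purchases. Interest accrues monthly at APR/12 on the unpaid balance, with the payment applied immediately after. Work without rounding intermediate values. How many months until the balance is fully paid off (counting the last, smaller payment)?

193 months

Monthly rate r = 25.8%/12 = 2.15% = 0.0215.
While 3% of the post-interest balance exceeds €15.00, each month B ← (B·(1+r))·(1 − 0.03), i.e. B shrinks by the factor (1+r)·0.97 = 0.99086.
This holds for months 1–136. Entering month 137 the balance is €488.76; 3% of the post-interest balance is now below €15.00, so the flat €15.00 minimum applies from here.
From month 137 a fixed €15.00 at rate r clears €488.76 in 57 more payments. Total: 136 + 57 = 193 months.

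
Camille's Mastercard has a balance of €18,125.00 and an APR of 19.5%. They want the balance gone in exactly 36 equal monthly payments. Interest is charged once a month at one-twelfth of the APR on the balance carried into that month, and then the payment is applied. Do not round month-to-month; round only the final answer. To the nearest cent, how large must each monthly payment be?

Monthly rate r = 19.5%/12 = 1.625% = 0.01625.
Level-payment amortization: P = B₀·r / (1 − (1+r)^(−n)) = 18125.00·0.01625 / (1 − 1.01625^(−36)).
Denominator 1 − (1+r)^(−36) = 0.440268317.
P = 294.531 / 0.440268317 ≈ 668.98.

€668.98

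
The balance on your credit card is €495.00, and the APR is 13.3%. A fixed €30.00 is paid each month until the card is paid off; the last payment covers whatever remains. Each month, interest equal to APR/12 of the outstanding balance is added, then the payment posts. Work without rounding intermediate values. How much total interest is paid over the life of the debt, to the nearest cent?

Monthly rate r = 13.3%/12 = 1.10833% = 0.0110833.
Payoff takes n = ⌈−ln(1 − rB₀/P)/ln(1+r)⌉ = ⌈18.323⌉ = 19 payments; the last is €9.73.
Total paid = 18·€30.00 + €9.73 = €549.73.
Total interest = total paid − principal = €549.73 − €495.00 = €54.73.

€54.73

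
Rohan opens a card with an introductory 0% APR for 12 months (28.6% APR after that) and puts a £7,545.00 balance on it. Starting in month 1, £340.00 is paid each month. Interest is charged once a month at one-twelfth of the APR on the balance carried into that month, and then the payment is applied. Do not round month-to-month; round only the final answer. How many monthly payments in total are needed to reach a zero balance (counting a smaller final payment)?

Promo months 1–12 at r₀ = 0%/12 = 0; months 13+ at r₁ = 28.6%/12 = 0.0238333.
After month 12 (no interest yet): B = £7,545.00 − 12·£340.00 = £3,465.00.
Then at r₁ with £340.00/mo: n₂ = −ln(1 − r₁·B/P)/ln(1+r₁) ≈ 11.81 → 12 more payments.

24 payments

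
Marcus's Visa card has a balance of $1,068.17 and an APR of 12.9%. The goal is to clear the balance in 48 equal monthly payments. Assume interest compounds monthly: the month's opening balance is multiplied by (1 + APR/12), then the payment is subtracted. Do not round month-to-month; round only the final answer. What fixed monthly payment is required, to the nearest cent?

Monthly rate r = 12.9%/12 = 1.075% = 0.01075.
Level-payment amortization: P = B₀·r / (1 − (1+r)^(−n)) = 1068.17·0.01075 / (1 − 1.01075^(−48)).
Denominator 1 − (1+r)^(−48) = 0.4014506.
P = 11.4828 / 0.4014506 ≈ 28.60.

$28.60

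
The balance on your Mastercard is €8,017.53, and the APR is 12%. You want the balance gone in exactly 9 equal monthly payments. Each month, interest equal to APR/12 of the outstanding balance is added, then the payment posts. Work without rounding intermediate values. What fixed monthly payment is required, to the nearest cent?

Monthly rate r = 12%/12 = 1% = 0.01.
Level-payment amortization: P = B₀·r / (1 − (1+r)^(−n)) = 8017.53·0.01 / (1 − 1.01^(−9)).
Denominator 1 − (1+r)^(−9) = 0.0856601758.
P = 80.1753 / 0.0856601758 ≈ 935.97.

€935.97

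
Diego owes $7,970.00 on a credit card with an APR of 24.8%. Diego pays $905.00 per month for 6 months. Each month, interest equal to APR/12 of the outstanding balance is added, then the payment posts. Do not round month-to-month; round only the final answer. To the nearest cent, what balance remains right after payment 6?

Monthly rate r = 24.8%/12 = 2.06667% = 0.0206667.
Each month: B ← B·(1+r) − $905.00.
Month 1: interest $164.71; balance after payment $7,229.71.
Month 2: interest $149.41; balance after payment $6,474.13.
Month 3: interest $133.80; balance after payment $5,702.93.
Month 4: interest $117.86; balance after payment $4,915.79.
Month 5: interest $101.59; balance after payment $4,112.38.
Month 6: interest $84.99; balance after payment $3,292.37.

$3,292.37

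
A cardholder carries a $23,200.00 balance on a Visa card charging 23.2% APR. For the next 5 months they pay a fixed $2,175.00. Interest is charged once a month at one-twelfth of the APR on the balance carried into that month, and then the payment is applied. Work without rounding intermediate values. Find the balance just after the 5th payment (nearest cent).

Monthly rate r = 23.2%/12 = 1.93333% = 0.0193333.
Each month: B ← B·(1+r) − $2,175.00.
Month 1: interest $448.53; balance after payment $21,473.53.
Month 2: interest $415.15; balance after payment $19,713.69.
Month 3: interest $381.13; balance after payment $17,919.82.
Month 4: interest $346.45; balance after payment $16,091.27.
Month 5: interest $311.10; balance after payment $14,227.37.

$14,227.37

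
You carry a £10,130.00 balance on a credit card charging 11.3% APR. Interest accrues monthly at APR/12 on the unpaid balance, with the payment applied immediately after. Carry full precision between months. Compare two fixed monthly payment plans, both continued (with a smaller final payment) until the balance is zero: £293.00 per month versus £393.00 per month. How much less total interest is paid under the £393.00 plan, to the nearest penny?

Monthly rate r = 11.3%/12 = 0.941667% = 0.00941667.
At £293.00/mo: n = ⌈−ln(1 − rB₀/P)/ln(1+r)⌉ = 43 payments (last £7.28); total interest = total paid − £10,130.00 = £2,183.28.
At £393.00/mo: 30 payments (last £261.34); total interest £1,528.34.
Interest saved = £2,183.28 − £1,528.34 = £654.94.

£654.94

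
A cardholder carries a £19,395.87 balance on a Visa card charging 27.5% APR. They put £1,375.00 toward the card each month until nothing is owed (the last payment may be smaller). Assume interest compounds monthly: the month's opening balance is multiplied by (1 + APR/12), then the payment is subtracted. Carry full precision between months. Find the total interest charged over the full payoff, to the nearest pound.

Monthly rate r = 27.5%/12 = 2.29167% = 0.0229167.
Payoff takes n = ⌈−ln(1 − rB₀/P)/ln(1+r)⌉ = ⌈17.233⌉ = 18 payments; the last is £323.72.
Total paid = 17·£1,375.00 + £323.72 = £23,698.72.
Total interest = total paid − principal = £23,698.72 − £19,395.87 = £4,302.85.

£4,303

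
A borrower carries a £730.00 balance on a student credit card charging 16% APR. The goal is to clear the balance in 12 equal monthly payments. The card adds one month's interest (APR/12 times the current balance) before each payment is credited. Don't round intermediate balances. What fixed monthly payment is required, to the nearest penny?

Monthly rate r = 16%/12 = 1.33333% = 0.0133333.
Level-payment amortization: P = B₀·r / (1 − (1+r)^(−n)) = 730.00·0.0133333 / (1 − 1.01333^(−12)).
Denominator 1 − (1+r)^(−12) = 0.146954781.
P = 9.73333 / 0.146954781 ≈ 66.23.

£66.23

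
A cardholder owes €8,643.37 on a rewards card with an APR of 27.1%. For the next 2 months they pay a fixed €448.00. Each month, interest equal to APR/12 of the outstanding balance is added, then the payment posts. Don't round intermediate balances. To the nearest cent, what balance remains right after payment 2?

€8,132.05

Monthly rate r = 27.1%/12 = 2.25833% = 0.0225833.
Each month: B ← B·(1+r) − €448.00.
Month 1: interest €195.20; balance after payment €8,390.57.
Month 2: interest €189.49; balance after payment €8,132.05.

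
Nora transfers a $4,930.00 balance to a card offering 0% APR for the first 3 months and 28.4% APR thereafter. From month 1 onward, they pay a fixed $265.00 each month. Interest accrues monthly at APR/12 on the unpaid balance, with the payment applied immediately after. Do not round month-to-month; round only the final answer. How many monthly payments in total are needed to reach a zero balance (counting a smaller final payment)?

23 months

Promo months 1–3 at r₀ = 0%/12 = 0; months 4+ at r₁ = 28.4%/12 = 0.0236667.
After month 3 (no interest yet): B = $4,930.00 − 3·$265.00 = $4,135.00.
Then at r₁ with $265.00/mo: n₂ = −ln(1 − r₁·B/P)/ln(1+r₁) ≈ 19.70 → 20 more payments.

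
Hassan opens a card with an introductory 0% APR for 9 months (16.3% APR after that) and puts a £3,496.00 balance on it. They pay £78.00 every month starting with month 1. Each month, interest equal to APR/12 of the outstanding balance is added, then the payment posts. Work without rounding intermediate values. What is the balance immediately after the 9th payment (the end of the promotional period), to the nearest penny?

£2,794.00

Promo months 1–9 at r₀ = 0%/12 = 0; months 10+ at r₁ = 16.3%/12 = 0.0135833.
After month 9 (no interest yet): B = £3,496.00 − 9·£78.00 = £2,794.00.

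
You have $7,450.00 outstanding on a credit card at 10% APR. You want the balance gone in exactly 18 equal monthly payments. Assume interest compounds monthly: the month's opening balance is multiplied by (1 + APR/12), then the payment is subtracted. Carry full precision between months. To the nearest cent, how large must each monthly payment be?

$447.43

Monthly rate r = 10%/12 = 0.833333% = 0.00833333.
Level-payment amortization: P = B₀·r / (1 − (1+r)^(−n)) = 7450.00·0.00833333 / (1 − 1.00833^(−18)).
Denominator 1 − (1+r)^(−18) = 0.138756885.
P = 62.0833 / 0.138756885 ≈ 447.43.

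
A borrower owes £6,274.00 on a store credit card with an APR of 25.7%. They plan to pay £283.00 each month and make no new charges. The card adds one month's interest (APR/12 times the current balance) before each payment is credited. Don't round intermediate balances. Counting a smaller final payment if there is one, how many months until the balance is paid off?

Monthly rate r = 25.7%/12 = 2.14167% = 0.0214167.
Recurrence: B ← B·(1+r) − £283.00.
Month 1: interest £134.37; balance after payment £6,125.37.
Month 2: interest £131.18; balance after payment £5,973.55.
Closed form: n = −ln(1 − rB₀/P)/ln(1+r) = −ln(0.5252)/ln(1.02142) ≈ 30.390, so the balance reaches zero during payment 31.

31 months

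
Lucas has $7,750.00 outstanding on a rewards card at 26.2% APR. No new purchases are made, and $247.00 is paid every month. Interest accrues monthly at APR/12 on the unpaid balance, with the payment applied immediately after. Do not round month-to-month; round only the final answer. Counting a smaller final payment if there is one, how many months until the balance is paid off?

54 months

Monthly rate r = 26.2%/12 = 2.18333% = 0.0218333.
Recurrence: B ← B·(1+r) − $247.00.
Month 1: interest $169.21; balance after payment $7,672.21.
Month 2: interest $167.51; balance after payment $7,592.72.
Closed form: n = −ln(1 − rB₀/P)/ln(1+r) = −ln(0.31495)/ln(1.02183) ≈ 53.493, so the balance reaches zero during payment 54.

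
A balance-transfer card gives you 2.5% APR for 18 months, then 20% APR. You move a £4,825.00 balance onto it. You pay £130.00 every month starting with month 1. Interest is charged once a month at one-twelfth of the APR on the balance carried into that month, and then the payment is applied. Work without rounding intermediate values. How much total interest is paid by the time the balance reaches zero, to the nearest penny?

Promo months 1–18 at r₀ = 2.5%/12 = 0.00208333; months 19+ at r₁ = 20%/12 = 0.0166667.
After month 18: iterate B ← B·(1+r₀) − £130.00 for 18 months → £2,627.28.
Then at r₁ with £130.00/mo: n₂ = −ln(1 − r₁·B/P)/ln(1+r₁) ≈ 24.85 → 25 more payments.
Total paid = 42·£130.00 + £110.41 = £5,570.41; interest = £5,570.41 − £4,825.00 = £745.41.

£745.41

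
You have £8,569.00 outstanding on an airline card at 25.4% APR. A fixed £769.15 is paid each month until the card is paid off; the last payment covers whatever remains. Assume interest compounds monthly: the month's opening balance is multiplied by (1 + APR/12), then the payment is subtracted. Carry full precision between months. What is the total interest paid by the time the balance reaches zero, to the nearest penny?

£1,308.03

Monthly rate r = 25.4%/12 = 2.11667% = 0.0211667.
Payoff takes n = ⌈−ln(1 − rB₀/P)/ln(1+r)⌉ = ⌈12.840⌉ = 13 payments; the last is £647.23.
Total paid = 12·£769.15 + £647.23 = £9,877.03.
Total interest = total paid − principal = £9,877.03 − £8,569.00 = £1,308.03.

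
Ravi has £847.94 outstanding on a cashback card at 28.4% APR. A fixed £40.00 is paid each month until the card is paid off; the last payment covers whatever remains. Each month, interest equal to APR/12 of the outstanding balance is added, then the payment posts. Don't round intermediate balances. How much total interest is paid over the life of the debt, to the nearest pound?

£343

Monthly rate r = 28.4%/12 = 2.36667% = 0.0236667.
Payoff takes n = ⌈−ln(1 − rB₀/P)/ln(1+r)⌉ = ⌈29.779⌉ = 30 payments; the last is £31.22.
Total paid = 29·£40.00 + £31.22 = £1,191.22.
Total interest = total paid − principal = £1,191.22 − £847.94 = £343.28.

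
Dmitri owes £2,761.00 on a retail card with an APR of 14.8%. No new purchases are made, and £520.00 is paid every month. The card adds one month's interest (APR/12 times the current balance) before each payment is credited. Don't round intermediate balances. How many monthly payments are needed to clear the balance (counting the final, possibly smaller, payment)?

Monthly rate r = 14.8%/12 = 1.23333% = 0.0123333.
Recurrence: B ← B·(1+r) − £520.00.
Month 1: interest £34.05; balance after payment £2,275.05.
Month 2: interest £28.06; balance after payment £1,783.11.
Month 3: interest £21.99; balance after payment £1,285.10.
Month 4: interest £15.85; balance after payment £780.95.
Month 5: interest £9.63; balance after payment £270.58.
Month 6: interest £3.34; balance after payment £0.00.

6 payments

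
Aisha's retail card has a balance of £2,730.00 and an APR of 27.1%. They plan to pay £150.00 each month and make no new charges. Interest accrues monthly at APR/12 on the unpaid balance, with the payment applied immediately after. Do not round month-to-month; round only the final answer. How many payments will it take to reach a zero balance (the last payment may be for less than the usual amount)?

24 months

Monthly rate r = 27.1%/12 = 2.25833% = 0.0225833.
Recurrence: B ← B·(1+r) − £150.00.
Month 1: interest £61.65; balance after payment £2,641.65.
Month 2: interest £59.66; balance after payment £2,551.31.
Closed form: n = −ln(1 − rB₀/P)/ln(1+r) = −ln(0.58898)/ln(1.02258) ≈ 23.704, so the balance reaches zero during payment 24.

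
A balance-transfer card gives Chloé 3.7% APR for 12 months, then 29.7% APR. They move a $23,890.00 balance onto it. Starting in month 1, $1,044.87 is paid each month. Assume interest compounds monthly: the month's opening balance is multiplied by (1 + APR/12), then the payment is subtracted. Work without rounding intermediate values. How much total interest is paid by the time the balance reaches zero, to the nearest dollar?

Promo months 1–12 at r₀ = 3.7%/12 = 0.00308333; months 13+ at r₁ = 29.7%/12 = 0.02475.
After month 12: iterate B ← B·(1+r₀) − $1,044.87 for 12 months → $12,035.80.
Then at r₁ with $1,044.87/mo: n₂ = −ln(1 − r₁·B/P)/ln(1+r₁) ≈ 13.73 → 14 more payments.
Total paid = 25·$1,044.87 + $762.03 = $26,883.78; interest = $26,883.78 − $23,890.00 = $2,993.78.

$2,994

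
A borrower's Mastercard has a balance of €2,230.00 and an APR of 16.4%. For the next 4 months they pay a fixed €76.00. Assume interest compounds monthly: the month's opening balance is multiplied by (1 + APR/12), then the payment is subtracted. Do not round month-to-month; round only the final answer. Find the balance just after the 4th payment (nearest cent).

Monthly rate r = 16.4%/12 = 1.36667% = 0.0136667.
Each month: B ← B·(1+r) − €76.00.
Month 1: interest €30.48; balance after payment €2,184.48.
Month 2: interest €29.85; balance after payment €2,138.33.
Month 3: interest €29.22; balance after payment €2,091.56.
Month 4: interest €28.58; balance after payment €2,044.14.

€2,044.14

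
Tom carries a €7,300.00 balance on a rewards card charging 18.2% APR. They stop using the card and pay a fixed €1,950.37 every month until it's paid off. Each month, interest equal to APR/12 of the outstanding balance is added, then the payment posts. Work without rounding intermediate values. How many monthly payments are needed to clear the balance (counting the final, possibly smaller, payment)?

4 payments

Monthly rate r = 18.2%/12 = 1.51667% = 0.0151667.
Recurrence: B ← B·(1+r) − €1,950.37.
Month 1: interest €110.72; balance after payment €5,460.35.
Month 2: interest €82.82; balance after payment €3,592.79.
Month 3: interest €54.49; balance after payment €1,696.91.
Month 4: interest €25.74; balance after payment €0.00.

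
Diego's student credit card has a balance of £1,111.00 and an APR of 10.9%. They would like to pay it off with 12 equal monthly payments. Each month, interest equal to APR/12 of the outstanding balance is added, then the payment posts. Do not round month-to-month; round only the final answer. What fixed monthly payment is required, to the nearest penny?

Monthly rate r = 10.9%/12 = 0.908333% = 0.00908333.
Level-payment amortization: P = B₀·r / (1 − (1+r)^(−n)) = 1111.00·0.00908333 / (1 − 1.00908^(−12)).
Denominator 1 − (1+r)^(−12) = 0.102828225.
P = 10.0916 / 0.102828225 ≈ 98.14.

£98.14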